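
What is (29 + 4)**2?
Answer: 1089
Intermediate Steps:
(29 + 4)**2 = 33**2 = 1089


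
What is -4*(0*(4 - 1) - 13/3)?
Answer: 52/3 ≈ 17.333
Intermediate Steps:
-4*(0*(4 - 1) - 13/3) = -4*(0*3 - 13*1/3) = -4*(0 - 13/3) = -4*(-13/3) = 52/3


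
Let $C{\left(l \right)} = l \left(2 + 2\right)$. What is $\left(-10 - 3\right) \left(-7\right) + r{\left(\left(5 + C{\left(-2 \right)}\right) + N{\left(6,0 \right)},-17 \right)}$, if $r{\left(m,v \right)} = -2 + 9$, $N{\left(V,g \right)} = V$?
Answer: $98$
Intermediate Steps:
$C{\left(l \right)} = 4 l$ ($C{\left(l \right)} = l 4 = 4 l$)
$r{\left(m,v \right)} = 7$
$\left(-10 - 3\right) \left(-7\right) + r{\left(\left(5 + C{\left(-2 \right)}\right) + N{\left(6,0 \right)},-17 \right)} = \left(-10 - 3\right) \left(-7\right) + 7 = \left(-13\right) \left(-7\right) + 7 = 91 + 7 = 98$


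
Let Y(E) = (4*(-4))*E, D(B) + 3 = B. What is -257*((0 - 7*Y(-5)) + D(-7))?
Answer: 146490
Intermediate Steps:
D(B) = -3 + B
Y(E) = -16*E
-257*((0 - 7*Y(-5)) + D(-7)) = -257*((0 - (-112)*(-5)) + (-3 - 7)) = -257*((0 - 7*80) - 10) = -257*((0 - 560) - 10) = -257*(-560 - 10) = -257*(-570) = 146490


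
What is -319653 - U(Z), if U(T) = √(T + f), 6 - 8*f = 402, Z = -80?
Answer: -319653 - I*√518/2 ≈ -3.1965e+5 - 11.38*I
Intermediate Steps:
f = -99/2 (f = ¾ - ⅛*402 = ¾ - 201/4 = -99/2 ≈ -49.500)
U(T) = √(-99/2 + T) (U(T) = √(T - 99/2) = √(-99/2 + T))
-319653 - U(Z) = -319653 - √(-198 + 4*(-80))/2 = -319653 - √(-198 - 320)/2 = -319653 - √(-518)/2 = -319653 - I*√518/2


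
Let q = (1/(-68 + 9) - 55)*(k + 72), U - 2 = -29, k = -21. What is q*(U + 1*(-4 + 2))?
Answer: 4800834/59 ≈ 81370.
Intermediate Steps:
U = -27 (U = 2 - 29 = -27)
q = -165546/59 (q = (1/(-68 + 9) - 55)*(-21 + 72) = (1/(-59) - 55)*51 = (-1/59 - 55)*51 = -3246/59*51 = -165546/59 ≈ -2805.9)
q*(U + 1*(-4 + 2)) = -165546*(-27 + 1*(-4 + 2))/59 = -165546*(-27 + 1*(-2))/59 = -165546*(-27 - 2)/59 = -165546/59*(-29) = 4800834/59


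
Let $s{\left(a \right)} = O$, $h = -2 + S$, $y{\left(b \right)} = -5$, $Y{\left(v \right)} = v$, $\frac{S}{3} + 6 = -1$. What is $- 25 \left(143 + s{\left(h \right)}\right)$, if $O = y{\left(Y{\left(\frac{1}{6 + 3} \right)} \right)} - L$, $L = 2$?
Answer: $-3400$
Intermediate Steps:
$S = -21$ ($S = -18 + 3 \left(-1\right) = -18 - 3 = -21$)
$O = -7$ ($O = -5 - 2 = -7$)
$h = -23$ ($h = -2 - 21 = -23$)
$s{\left(a \right)} = -7$
$- 25 \left(143 + s{\left(h \right)}\right) = - 25 \left(143 - 7\right) = \left(-25\right) 136 = -3400$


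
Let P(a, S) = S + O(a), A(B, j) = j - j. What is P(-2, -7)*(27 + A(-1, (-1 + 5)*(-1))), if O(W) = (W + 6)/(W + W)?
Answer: -216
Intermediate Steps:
O(W) = (6 + W)/(2*W) (O(W) = (6 + W)/((2*W)) = (6 + W)*(1/(2*W)) = (6 + W)/(2*W))
A(B, j) = 0
P(a, S) = S + (6 + a)/(2*a)
P(-2, -7)*(27 + A(-1, (-1 + 5)*(-1))) = (½ - 7 + 3/(-2))*(27 + 0) = (½ - 7 + 3*(-½))*27 = (½ - 7 - 3/2)*27 = -8*27 = -216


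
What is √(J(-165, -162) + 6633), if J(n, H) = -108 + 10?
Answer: √6535 ≈ 80.839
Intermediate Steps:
J(n, H) = -98
√(J(-165, -162) + 6633) = √(-98 + 6633) = √6535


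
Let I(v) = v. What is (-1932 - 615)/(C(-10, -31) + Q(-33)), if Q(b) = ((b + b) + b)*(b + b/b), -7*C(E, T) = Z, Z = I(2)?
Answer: -17829/22174 ≈ -0.80405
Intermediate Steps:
Z = 2
C(E, T) = -2/7 (C(E, T) = -1/7*2 = -2/7)
Q(b) = 3*b*(1 + b) (Q(b) = (2*b + b)*(b + 1) = (3*b)*(1 + b) = 3*b*(1 + b))
(-1932 - 615)/(C(-10, -31) + Q(-33)) = (-1932 - 615)/(-2/7 + 3*(-33)*(1 - 33)) = -2547/(-2/7 + 3*(-33)*(-32)) = -2547/(-2/7 + 3168) = -2547/22174/7 = -2547*7/22174 = -17829/22174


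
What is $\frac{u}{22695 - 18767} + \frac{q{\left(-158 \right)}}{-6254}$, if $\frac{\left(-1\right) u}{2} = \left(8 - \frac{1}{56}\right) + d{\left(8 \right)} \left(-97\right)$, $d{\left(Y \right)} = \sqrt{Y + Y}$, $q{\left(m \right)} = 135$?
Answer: $\frac{59121767}{343919968} \approx 0.17191$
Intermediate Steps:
$d{\left(Y \right)} = \sqrt{2} \sqrt{Y}$ ($d{\left(Y \right)} = \sqrt{2 Y} = \sqrt{2} \sqrt{Y}$)
$u = \frac{21281}{28}$ ($u = - 2 \left(\left(8 - \frac{1}{56}\right) + \sqrt{2} \sqrt{8} \left(-97\right)\right) = - 2 \left(\left(8 - \frac{1}{56}\right) + \sqrt{2} \cdot 2 \sqrt{2} \left(-97\right)\right) = - 2 \left(\left(8 - \frac{1}{56}\right) + 4 \left(-97\right)\right) = - 2 \left(\frac{447}{56} - 388\right) = \left(-2\right) \left(- \frac{21281}{56}\right) = \frac{21281}{28} \approx 760.04$)
$\frac{u}{22695 - 18767} + \frac{q{\left(-158 \right)}}{-6254} = \frac{21281}{28 \left(22695 - 18767\right)} + \frac{135}{-6254} = \frac{21281}{28 \cdot 3928} + 135 \left(- \frac{1}{6254}\right) = \frac{21281}{28} \cdot \frac{1}{3928} - \frac{135}{6254} = \frac{21281}{109984} - \frac{135}{6254} = \frac{59121767}{343919968}$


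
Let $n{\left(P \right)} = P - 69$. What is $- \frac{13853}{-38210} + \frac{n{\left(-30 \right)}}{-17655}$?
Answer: $\frac{1505197}{4088470} \approx 0.36816$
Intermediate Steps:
$n{\left(P \right)} = -69 + P$ ($n{\left(P \right)} = P - 69 = -69 + P$)
$- \frac{13853}{-38210} + \frac{n{\left(-30 \right)}}{-17655} = - \frac{13853}{-38210} + \frac{-69 - 30}{-17655} = \left(-13853\right) \left(- \frac{1}{38210}\right) - - \frac{3}{535} = \frac{13853}{38210} + \frac{3}{535} = \frac{1505197}{4088470}$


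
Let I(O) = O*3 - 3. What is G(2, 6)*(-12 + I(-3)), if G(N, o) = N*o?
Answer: -288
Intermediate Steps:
I(O) = -3 + 3*O (I(O) = 3*O - 3 = -3 + 3*O)
G(2, 6)*(-12 + I(-3)) = (2*6)*(-12 + (-3 + 3*(-3))) = 12*(-12 + (-3 - 9)) = 12*(-12 - 12) = 12*(-24) = -288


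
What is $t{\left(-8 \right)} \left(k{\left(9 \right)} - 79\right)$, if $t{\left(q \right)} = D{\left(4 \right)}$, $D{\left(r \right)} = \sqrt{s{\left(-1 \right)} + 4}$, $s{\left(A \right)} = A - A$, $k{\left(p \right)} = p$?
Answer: $-140$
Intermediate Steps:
$s{\left(A \right)} = 0$
$D{\left(r \right)} = 2$ ($D{\left(r \right)} = \sqrt{0 + 4} = \sqrt{4} = 2$)
$t{\left(q \right)} = 2$
$t{\left(-8 \right)} \left(k{\left(9 \right)} - 79\right) = 2 \left(9 - 79\right) = 2 \left(-70\right) = -140$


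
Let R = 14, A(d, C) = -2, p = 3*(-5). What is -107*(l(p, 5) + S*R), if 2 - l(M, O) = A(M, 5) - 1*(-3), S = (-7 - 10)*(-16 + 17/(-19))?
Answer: -8176619/19 ≈ -4.3035e+5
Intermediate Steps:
p = -15
S = 5457/19 (S = -17*(-16 + 17*(-1/19)) = -17*(-16 - 17/19) = -17*(-321/19) = 5457/19 ≈ 287.21)
l(M, O) = 1 (l(M, O) = 2 - (-2 - 1*(-3)) = 2 - (-2 + 3) = 2 - 1*1 = 2 - 1 = 1)
-107*(l(p, 5) + S*R) = -107*(1 + (5457/19)*14) = -107*(1 + 76398/19) = -107*76417/19 = -8176619/19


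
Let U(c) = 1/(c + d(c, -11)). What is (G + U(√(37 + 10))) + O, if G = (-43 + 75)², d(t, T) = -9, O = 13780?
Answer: 503327/34 - √47/34 ≈ 14804.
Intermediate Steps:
U(c) = 1/(-9 + c) (U(c) = 1/(c - 9) = 1/(-9 + c))
G = 1024 (G = 32² = 1024)
(G + U(√(37 + 10))) + O = (1024 + 1/(-9 + √(37 + 10))) + 13780 = (1024 + 1/(-9 + √47)) + 13780 = 14804 + 1/(-9 + √47)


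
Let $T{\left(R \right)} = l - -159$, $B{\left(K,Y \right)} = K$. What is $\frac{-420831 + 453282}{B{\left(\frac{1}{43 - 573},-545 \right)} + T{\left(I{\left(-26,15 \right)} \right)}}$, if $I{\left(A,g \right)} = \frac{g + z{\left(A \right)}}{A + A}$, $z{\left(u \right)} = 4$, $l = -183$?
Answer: $- \frac{17199030}{12721} \approx -1352.0$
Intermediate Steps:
$I{\left(A,g \right)} = \frac{4 + g}{2 A}$ ($I{\left(A,g \right)} = \frac{g + 4}{A + A} = \frac{4 + g}{2 A}$)
$T{\left(R \right)} = -24$ ($T{\left(R \right)} = -183 - -159 = -183 + 159 = -24$)
$\frac{-420831 + 453282}{B{\left(\frac{1}{43 - 573},-545 \right)} + T{\left(I{\left(-26,15 \right)} \right)}} = \frac{-420831 + 453282}{\frac{1}{43 - 573} - 24} = \frac{32451}{\frac{1}{-530} - 24} = \frac{32451}{- \frac{1}{530} - 24} = \frac{32451}{- \frac{12721}{530}} = 32451 \left(- \frac{530}{12721}\right) = - \frac{17199030}{12721}$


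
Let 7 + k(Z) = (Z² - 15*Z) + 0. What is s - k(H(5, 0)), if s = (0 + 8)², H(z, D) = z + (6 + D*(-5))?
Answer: 115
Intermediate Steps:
H(z, D) = 6 + z - 5*D (H(z, D) = z + (6 - 5*D) = 6 + z - 5*D)
s = 64 (s = 8² = 64)
k(Z) = -7 + Z² - 15*Z (k(Z) = -7 + ((Z² - 15*Z) + 0) = -7 + (Z² - 15*Z) = -7 + Z² - 15*Z)
s - k(H(5, 0)) = 64 - (-7 + (6 + 5 - 5*0)² - 15*(6 + 5 - 5*0)) = 64 - (-7 + (6 + 5 + 0)² - 15*(6 + 5 + 0)) = 64 - (-7 + 11² - 15*11) = 64 - (-7 + 121 - 165) = 64 - 1*(-51) = 64 + 51 = 115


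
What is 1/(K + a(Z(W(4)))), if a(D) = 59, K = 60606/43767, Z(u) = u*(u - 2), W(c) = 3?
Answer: 4863/293651 ≈ 0.016560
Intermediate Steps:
Z(u) = u*(-2 + u)
K = 6734/4863 (K = 60606*(1/43767) = 6734/4863 ≈ 1.3847)
1/(K + a(Z(W(4)))) = 1/(6734/4863 + 59) = 1/(293651/4863) = 4863/293651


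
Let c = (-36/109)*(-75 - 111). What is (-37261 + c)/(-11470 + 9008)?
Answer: 4054753/268358 ≈ 15.109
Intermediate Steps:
c = 6696/109 (c = -36*1/109*(-186) = -36/109*(-186) = 6696/109 ≈ 61.431)
(-37261 + c)/(-11470 + 9008) = (-37261 + 6696/109)/(-11470 + 9008) = -4054753/109/(-2462) = -4054753/109*(-1/2462) = 4054753/268358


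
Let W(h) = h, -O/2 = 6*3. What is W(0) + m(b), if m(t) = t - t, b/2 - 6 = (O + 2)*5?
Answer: 0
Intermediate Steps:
O = -36 (O = -12*3 = -2*18 = -36)
b = -328 (b = 12 + 2*((-36 + 2)*5) = 12 + 2*(-34*5) = 12 + 2*(-170) = 12 - 340 = -328)
m(t) = 0
W(0) + m(b) = 0 + 0 = 0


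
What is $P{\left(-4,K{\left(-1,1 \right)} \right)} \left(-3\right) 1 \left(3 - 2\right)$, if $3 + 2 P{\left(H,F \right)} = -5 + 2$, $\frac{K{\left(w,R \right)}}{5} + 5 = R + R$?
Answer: $9$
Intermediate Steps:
$K{\left(w,R \right)} = -25 + 10 R$ ($K{\left(w,R \right)} = -25 + 5 \left(R + R\right) = -25 + 5 \cdot 2 R = -25 + 10 R$)
$P{\left(H,F \right)} = -3$ ($P{\left(H,F \right)} = - \frac{3}{2} + \frac{-5 + 2}{2} = - \frac{3}{2} + \frac{1}{2} \left(-3\right) = - \frac{3}{2} - \frac{3}{2} = -3$)
$P{\left(-4,K{\left(-1,1 \right)} \right)} \left(-3\right) 1 \left(3 - 2\right) = \left(-3\right) \left(-3\right) 1 \left(3 - 2\right) = 9 \cdot 1 \cdot 1 = 9 \cdot 1 = 9$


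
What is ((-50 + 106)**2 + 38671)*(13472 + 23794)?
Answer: 1557979662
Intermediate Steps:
((-50 + 106)**2 + 38671)*(13472 + 23794) = (56**2 + 38671)*37266 = (3136 + 38671)*37266 = 41807*37266 = 1557979662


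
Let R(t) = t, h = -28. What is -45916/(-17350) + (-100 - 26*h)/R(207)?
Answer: 10200206/1795725 ≈ 5.6803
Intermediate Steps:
-45916/(-17350) + (-100 - 26*h)/R(207) = -45916/(-17350) + (-100 - 26*(-28))/207 = -45916*(-1/17350) + (-100 + 728)*(1/207) = 22958/8675 + 628*(1/207) = 22958/8675 + 628/207 = 10200206/1795725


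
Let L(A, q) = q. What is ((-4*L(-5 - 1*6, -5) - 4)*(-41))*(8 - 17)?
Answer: 5904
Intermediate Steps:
((-4*L(-5 - 1*6, -5) - 4)*(-41))*(8 - 17) = ((-4*(-5) - 4)*(-41))*(8 - 17) = ((20 - 4)*(-41))*(-9) = (16*(-41))*(-9) = -656*(-9) = 5904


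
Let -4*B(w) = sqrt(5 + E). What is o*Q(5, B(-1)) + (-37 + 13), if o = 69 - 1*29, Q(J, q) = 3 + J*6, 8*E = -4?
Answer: 1296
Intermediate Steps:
E = -1/2 (E = (1/8)*(-4) = -1/2 ≈ -0.50000)
B(w) = -3*sqrt(2)/8 (B(w) = -sqrt(5 - 1/2)/4 = -3*sqrt(2)/8)
Q(J, q) = 3 + 6*J
o = 40 (o = 69 - 29 = 40)
o*Q(5, B(-1)) + (-37 + 13) = 40*(3 + 6*5) + (-37 + 13) = 40*(3 + 30) - 24 = 40*33 - 24 = 1320 - 24 = 1296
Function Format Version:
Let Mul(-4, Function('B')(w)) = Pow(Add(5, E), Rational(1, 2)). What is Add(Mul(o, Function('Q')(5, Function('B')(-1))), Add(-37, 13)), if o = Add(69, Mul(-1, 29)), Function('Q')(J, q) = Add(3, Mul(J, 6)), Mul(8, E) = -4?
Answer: 1296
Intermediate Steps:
E = Rational(-1, 2) (E = Mul(Rational(1, 8), -4) = Rational(-1, 2) ≈ -0.50000)
Function('B')(w) = Mul(Rational(-3, 8), Pow(2, Rational(1, 2))) (Function('B')(w) = Mul(Rational(-1, 4), Pow(Add(5, Rational(-1, 2)), Rational(1, 2))) = Mul(Rational(-1, 4), Pow(Rational(9, 2), Rational(1, 2))) = Mul(Rational(-1, 4), Mul(Rational(3, 2), Pow(2, Rational(1, 2)))) = Mul(Rational(-3, 8), Pow(2, Rational(1, 2))))
Function('Q')(J, q) = Add(3, Mul(6, J))
o = 40 (o = Add(69, -29) = 40)
Add(Mul(o, Function('Q')(5, Function('B')(-1))), Add(-37, 13)) = Add(Mul(40, Add(3, Mul(6, 5))), Add(-37, 13)) = Add(Mul(40, Add(3, 30)), -24) = Add(Mul(40, 33), -24) = Add(1320, -24) = 1296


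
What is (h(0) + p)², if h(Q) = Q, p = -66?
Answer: 4356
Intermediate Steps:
(h(0) + p)² = (0 - 66)² = (-66)² = 4356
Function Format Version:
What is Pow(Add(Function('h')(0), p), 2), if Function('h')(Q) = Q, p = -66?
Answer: 4356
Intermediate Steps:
Pow(Add(Function('h')(0), p), 2) = Pow(Add(0, -66), 2) = Pow(-66, 2) = 4356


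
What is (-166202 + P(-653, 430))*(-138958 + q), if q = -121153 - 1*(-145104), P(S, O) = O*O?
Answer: -2150400886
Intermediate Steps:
P(S, O) = O²
q = 23951 (q = -121153 + 145104 = 23951)
(-166202 + P(-653, 430))*(-138958 + q) = (-166202 + 430²)*(-138958 + 23951) = (-166202 + 184900)*(-115007) = 18698*(-115007) = -2150400886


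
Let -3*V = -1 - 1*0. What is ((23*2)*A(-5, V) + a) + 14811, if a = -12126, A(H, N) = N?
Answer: 8101/3 ≈ 2700.3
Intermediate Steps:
V = ⅓ (V = -(-1 - 1*0)/3 = -(-1 + 0)/3 = -⅓*(-1) = ⅓ ≈ 0.33333)
((23*2)*A(-5, V) + a) + 14811 = ((23*2)*(⅓) - 12126) + 14811 = (46*(⅓) - 12126) + 14811 = (46/3 - 12126) + 14811 = -36332/3 + 14811 = 8101/3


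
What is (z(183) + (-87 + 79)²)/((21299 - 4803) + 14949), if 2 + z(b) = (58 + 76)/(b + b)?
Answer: 11413/5754435 ≈ 0.0019833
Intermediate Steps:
z(b) = -2 + 67/b (z(b) = -2 + (58 + 76)/(b + b) = -2 + 134/((2*b)) = -2 + 134*(1/(2*b)) = -2 + 67/b)
(z(183) + (-87 + 79)²)/((21299 - 4803) + 14949) = ((-2 + 67/183) + (-87 + 79)²)/((21299 - 4803) + 14949) = ((-2 + 67*(1/183)) + (-8)²)/(16496 + 14949) = ((-2 + 67/183) + 64)/31445 = (-299/183 + 64)*(1/31445) = (11413/183)*(1/31445) = 11413/5754435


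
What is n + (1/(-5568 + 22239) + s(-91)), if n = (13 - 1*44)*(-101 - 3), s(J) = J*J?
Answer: 191799856/16671 ≈ 11505.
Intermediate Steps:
s(J) = J**2
n = 3224 (n = (13 - 44)*(-104) = -31*(-104) = 3224)
n + (1/(-5568 + 22239) + s(-91)) = 3224 + (1/(-5568 + 22239) + (-91)**2) = 3224 + (1/16671 + 8281) = 3224 + 138052552/16671 = 191799856/16671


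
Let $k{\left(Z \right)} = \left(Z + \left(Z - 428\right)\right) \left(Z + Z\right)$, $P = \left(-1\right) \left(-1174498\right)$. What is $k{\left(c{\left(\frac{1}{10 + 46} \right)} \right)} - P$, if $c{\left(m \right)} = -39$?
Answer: $-1135030$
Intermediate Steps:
$P = 1174498$
$k{\left(Z \right)} = 2 Z \left(-428 + 2 Z\right)$ ($k{\left(Z \right)} = \left(Z + \left(-428 + Z\right)\right) 2 Z = \left(-428 + 2 Z\right) 2 Z = 2 Z \left(-428 + 2 Z\right)$)
$k{\left(c{\left(\frac{1}{10 + 46} \right)} \right)} - P = 4 \left(-39\right) \left(-214 - 39\right) - 1174498 = 4 \left(-39\right) \left(-253\right) - 1174498 = 39468 - 1174498 = -1135030$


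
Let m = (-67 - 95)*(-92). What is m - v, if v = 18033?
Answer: -3129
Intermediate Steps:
m = 14904 (m = -162*(-92) = 14904)
m - v = 14904 - 1*18033 = 14904 - 18033 = -3129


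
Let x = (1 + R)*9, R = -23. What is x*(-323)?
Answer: 63954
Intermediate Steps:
x = -198 (x = (1 - 23)*9 = -22*9 = -198)
x*(-323) = -198*(-323) = 63954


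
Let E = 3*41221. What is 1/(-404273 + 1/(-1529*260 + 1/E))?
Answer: -49160989019/19874460513801850 ≈ -2.4736e-6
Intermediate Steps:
E = 123663
1/(-404273 + 1/(-1529*260 + 1/E)) = 1/(-404273 + 1/(-1529*260 + 1/123663)) = 1/(-404273 + 1/(-397540 + 1/123663)) = 1/(-404273 + 1/(-49160989019/123663)) = 1/(-404273 - 123663/49160989019) = 1/(-19874460513801850/49160989019) = -49160989019/19874460513801850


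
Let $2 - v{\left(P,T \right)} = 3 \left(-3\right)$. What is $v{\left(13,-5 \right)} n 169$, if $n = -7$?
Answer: $-13013$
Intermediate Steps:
$v{\left(P,T \right)} = 11$ ($v{\left(P,T \right)} = 2 - 3 \left(-3\right) = 2 - -9 = 2 + 9 = 11$)
$v{\left(13,-5 \right)} n 169 = 11 \left(-7\right) 169 = \left(-77\right) 169 = -13013$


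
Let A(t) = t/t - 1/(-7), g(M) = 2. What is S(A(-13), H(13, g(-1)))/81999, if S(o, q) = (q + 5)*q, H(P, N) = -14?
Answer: 14/9111 ≈ 0.0015366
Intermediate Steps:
A(t) = 8/7 (A(t) = 1 - 1*(-1/7) = 1 + 1/7 = 8/7)
S(o, q) = q*(5 + q) (S(o, q) = (5 + q)*q = q*(5 + q))
S(A(-13), H(13, g(-1)))/81999 = -14*(5 - 14)/81999 = -14*(-9)*(1/81999) = 126*(1/81999) = 14/9111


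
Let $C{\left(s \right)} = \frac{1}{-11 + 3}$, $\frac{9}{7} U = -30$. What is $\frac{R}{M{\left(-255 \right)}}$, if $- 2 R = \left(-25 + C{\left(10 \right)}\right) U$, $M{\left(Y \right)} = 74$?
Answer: $- \frac{2345}{592} \approx -3.9611$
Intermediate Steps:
$U = - \frac{70}{3}$ ($U = \frac{7}{9} \left(-30\right) = - \frac{70}{3} \approx -23.333$)
$C{\left(s \right)} = - \frac{1}{8}$ ($C{\left(s \right)} = \frac{1}{-8} = - \frac{1}{8}$)
$R = - \frac{2345}{8}$ ($R = - \frac{\left(-25 - \frac{1}{8}\right) \left(- \frac{70}{3}\right)}{2} = - \frac{\left(- \frac{201}{8}\right) \left(- \frac{70}{3}\right)}{2} = \left(- \frac{1}{2}\right) \frac{2345}{4} = - \frac{2345}{8} \approx -293.13$)
$\frac{R}{M{\left(-255 \right)}} = - \frac{2345}{8 \cdot 74} = \left(- \frac{2345}{8}\right) \frac{1}{74} = - \frac{2345}{592}$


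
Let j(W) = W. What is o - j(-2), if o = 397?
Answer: 399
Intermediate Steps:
o - j(-2) = 397 - 1*(-2) = 397 + 2 = 399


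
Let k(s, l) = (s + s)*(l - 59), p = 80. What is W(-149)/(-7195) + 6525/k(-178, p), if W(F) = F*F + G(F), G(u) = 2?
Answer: -70979001/17929940 ≈ -3.9587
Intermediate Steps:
k(s, l) = 2*s*(-59 + l) (k(s, l) = (2*s)*(-59 + l) = 2*s*(-59 + l))
W(F) = 2 + F² (W(F) = F*F + 2 = F² + 2 = 2 + F²)
W(-149)/(-7195) + 6525/k(-178, p) = (2 + (-149)²)/(-7195) + 6525/((2*(-178)*(-59 + 80))) = (2 + 22201)*(-1/7195) + 6525/((2*(-178)*21)) = 22203*(-1/7195) + 6525/(-7476) = -22203/7195 + 6525*(-1/7476) = -22203/7195 - 2175/2492 = -70979001/17929940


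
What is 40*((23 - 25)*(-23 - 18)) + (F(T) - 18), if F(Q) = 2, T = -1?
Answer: 3264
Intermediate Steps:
40*((23 - 25)*(-23 - 18)) + (F(T) - 18) = 40*((23 - 25)*(-23 - 18)) + (2 - 18) = 40*(-2*(-41)) - 16 = 40*82 - 16 = 3280 - 16 = 3264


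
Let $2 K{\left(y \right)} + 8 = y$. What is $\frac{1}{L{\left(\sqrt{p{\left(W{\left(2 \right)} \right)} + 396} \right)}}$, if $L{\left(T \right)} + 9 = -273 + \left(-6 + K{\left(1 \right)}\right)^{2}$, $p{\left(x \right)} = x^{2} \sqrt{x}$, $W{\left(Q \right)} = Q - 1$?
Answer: $- \frac{4}{767} \approx -0.0052151$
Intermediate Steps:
$K{\left(y \right)} = -4 + \frac{y}{2}$
$W{\left(Q \right)} = -1 + Q$ ($W{\left(Q \right)} = Q - 1 = -1 + Q$)
$p{\left(x \right)} = x^{\frac{5}{2}}$
$L{\left(T \right)} = - \frac{767}{4}$ ($L{\left(T \right)} = -9 - \left(273 - \left(-6 + \left(-4 + \frac{1}{2} \cdot 1\right)\right)^{2}\right) = -9 - \left(273 - \left(-6 + \left(-4 + \frac{1}{2}\right)\right)^{2}\right) = -9 - \left(273 - \left(-6 - \frac{7}{2}\right)^{2}\right) = -9 - \left(273 - \left(- \frac{19}{2}\right)^{2}\right) = -9 + \left(-273 + \frac{361}{4}\right) = -9 - \frac{731}{4} = - \frac{767}{4}$)
$\frac{1}{L{\left(\sqrt{p{\left(W{\left(2 \right)} \right)} + 396} \right)}} = \frac{1}{- \frac{767}{4}} = - \frac{4}{767}$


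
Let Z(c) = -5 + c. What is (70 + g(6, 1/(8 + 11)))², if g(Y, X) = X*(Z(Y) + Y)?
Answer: 1787569/361 ≈ 4951.7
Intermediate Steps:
g(Y, X) = X*(-5 + 2*Y) (g(Y, X) = X*((-5 + Y) + Y) = X*(-5 + 2*Y))
(70 + g(6, 1/(8 + 11)))² = (70 + (-5 + 2*6)/(8 + 11))² = (70 + (-5 + 12)/19)² = (70 + (1/19)*7)² = (70 + 7/19)² = (1337/19)² = 1787569/361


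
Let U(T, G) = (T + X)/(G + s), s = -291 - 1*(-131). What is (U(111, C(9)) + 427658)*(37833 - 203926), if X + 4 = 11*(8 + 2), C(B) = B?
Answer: -10725644987113/151 ≈ -7.1031e+10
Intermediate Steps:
X = 106 (X = -4 + 11*(8 + 2) = -4 + 11*10 = -4 + 110 = 106)
s = -160 (s = -291 + 131 = -160)
U(T, G) = (106 + T)/(-160 + G) (U(T, G) = (T + 106)/(G - 160) = (106 + T)/(-160 + G))
(U(111, C(9)) + 427658)*(37833 - 203926) = ((106 + 111)/(-160 + 9) + 427658)*(37833 - 203926) = (217/(-151) + 427658)*(-166093) = (-1/151*217 + 427658)*(-166093) = (-217/151 + 427658)*(-166093) = (64576141/151)*(-166093) = -10725644987113/151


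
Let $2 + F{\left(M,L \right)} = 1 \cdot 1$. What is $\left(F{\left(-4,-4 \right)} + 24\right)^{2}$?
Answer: $529$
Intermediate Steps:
$F{\left(M,L \right)} = -1$ ($F{\left(M,L \right)} = -2 + 1 \cdot 1 = -2 + 1 = -1$)
$\left(F{\left(-4,-4 \right)} + 24\right)^{2} = \left(-1 + 24\right)^{2} = 23^{2} = 529$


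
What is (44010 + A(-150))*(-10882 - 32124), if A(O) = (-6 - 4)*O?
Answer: -1957203060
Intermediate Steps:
A(O) = -10*O
(44010 + A(-150))*(-10882 - 32124) = (44010 - 10*(-150))*(-10882 - 32124) = (44010 + 1500)*(-43006) = 45510*(-43006) = -1957203060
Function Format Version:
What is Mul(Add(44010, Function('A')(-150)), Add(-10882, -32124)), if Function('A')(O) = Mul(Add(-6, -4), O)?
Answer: -1957203060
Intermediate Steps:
Function('A')(O) = Mul(-10, O)
Mul(Add(44010, Function('A')(-150)), Add(-10882, -32124)) = Mul(Add(44010, Mul(-10, -150)), Add(-10882, -32124)) = Mul(Add(44010, 1500), -43006) = Mul(45510, -43006) = -1957203060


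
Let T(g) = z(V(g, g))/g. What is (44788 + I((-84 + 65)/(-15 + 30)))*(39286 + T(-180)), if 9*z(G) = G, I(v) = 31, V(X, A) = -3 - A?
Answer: 950807342039/540 ≈ 1.7608e+9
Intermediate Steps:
z(G) = G/9
T(g) = (-1/3 - g/9)/g (T(g) = ((-3 - g)/9)/g = (-1/3 - g/9)/g)
(44788 + I((-84 + 65)/(-15 + 30)))*(39286 + T(-180)) = (44788 + 31)*(39286 + (1/9)*(-3 - 1*(-180))/(-180)) = 44819*(39286 + (1/9)*(-1/180)*(-3 + 180)) = 44819*(39286 + (1/9)*(-1/180)*177) = 44819*(39286 - 59/540) = 44819*(21214381/540) = 950807342039/540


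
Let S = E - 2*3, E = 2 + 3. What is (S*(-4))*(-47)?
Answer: -188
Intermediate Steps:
E = 5
S = -1 (S = 5 - 2*3 = 5 - 6 = -1)
(S*(-4))*(-47) = -1*(-4)*(-47) = 4*(-47) = -188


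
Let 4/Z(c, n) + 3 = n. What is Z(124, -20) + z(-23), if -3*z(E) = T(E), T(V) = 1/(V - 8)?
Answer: -349/2139 ≈ -0.16316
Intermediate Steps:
T(V) = 1/(-8 + V)
Z(c, n) = 4/(-3 + n)
z(E) = -1/(3*(-8 + E))
Z(124, -20) + z(-23) = 4/(-3 - 20) - 1/(-24 + 3*(-23)) = 4/(-23) - 1/(-24 - 69) = 4*(-1/23) - 1/(-93) = -4/23 - 1*(-1/93) = -4/23 + 1/93 = -349/2139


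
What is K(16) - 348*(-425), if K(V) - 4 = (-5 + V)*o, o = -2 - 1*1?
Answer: 147871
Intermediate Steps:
o = -3 (o = -2 - 1 = -3)
K(V) = 19 - 3*V (K(V) = 4 + (-5 + V)*(-3) = 4 + (15 - 3*V) = 19 - 3*V)
K(16) - 348*(-425) = (19 - 3*16) - 348*(-425) = (19 - 48) + 147900 = -29 + 147900 = 147871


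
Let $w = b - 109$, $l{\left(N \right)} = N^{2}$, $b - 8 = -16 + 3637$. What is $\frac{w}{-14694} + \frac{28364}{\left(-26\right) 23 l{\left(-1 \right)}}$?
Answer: $- \frac{104721394}{2196753} \approx -47.671$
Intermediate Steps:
$b = 3629$ ($b = 8 + \left(-16 + 3637\right) = 8 + 3621 = 3629$)
$w = 3520$ ($w = 3629 - 109 = 3520$)
$\frac{w}{-14694} + \frac{28364}{\left(-26\right) 23 l{\left(-1 \right)}} = \frac{3520}{-14694} + \frac{28364}{\left(-26\right) 23 \left(-1\right)^{2}} = 3520 \left(- \frac{1}{14694}\right) + \frac{28364}{\left(-598\right) 1} = - \frac{1760}{7347} + \frac{28364}{-598} = - \frac{1760}{7347} + 28364 \left(- \frac{1}{598}\right) = - \frac{1760}{7347} - \frac{14182}{299} = - \frac{104721394}{2196753}$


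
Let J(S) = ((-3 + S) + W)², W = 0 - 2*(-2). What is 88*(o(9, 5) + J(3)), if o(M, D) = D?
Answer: 1848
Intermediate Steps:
W = 4 (W = 0 + 4 = 4)
J(S) = (1 + S)² (J(S) = ((-3 + S) + 4)² = (1 + S)²)
88*(o(9, 5) + J(3)) = 88*(5 + (1 + 3)²) = 88*(5 + 4²) = 88*(5 + 16) = 88*21 = 1848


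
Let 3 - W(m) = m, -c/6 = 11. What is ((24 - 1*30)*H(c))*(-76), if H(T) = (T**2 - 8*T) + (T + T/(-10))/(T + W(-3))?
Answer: 55688886/25 ≈ 2.2276e+6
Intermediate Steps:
c = -66 (c = -6*11 = -66)
W(m) = 3 - m
H(T) = T**2 - 8*T + 9*T/(10*(6 + T)) (H(T) = (T**2 - 8*T) + (T + T/(-10))/(T + (3 - 1*(-3))) = (T**2 - 8*T) + (T + T*(-1/10))/(T + (3 + 3)) = (T**2 - 8*T) + (T - T/10)/(T + 6) = (T**2 - 8*T) + (9*T/10)/(6 + T) = (T**2 - 8*T) + 9*T/(10*(6 + T)) = T**2 - 8*T + 9*T/(10*(6 + T)))
((24 - 1*30)*H(c))*(-76) = ((24 - 1*30)*((1/10)*(-66)*(-471 - 20*(-66) + 10*(-66)**2)/(6 - 66)))*(-76) = ((24 - 30)*((1/10)*(-66)*(-471 + 1320 + 10*4356)/(-60)))*(-76) = -3*(-66)*(-1)*(-471 + 1320 + 43560)/(5*60)*(-76) = -3*(-66)*(-1)*44409/(5*60)*(-76) = -6*488499/100*(-76) = -1465497/50*(-76) = 55688886/25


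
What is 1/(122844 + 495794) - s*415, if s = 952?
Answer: -244411501039/618638 ≈ -3.9508e+5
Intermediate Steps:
1/(122844 + 495794) - s*415 = 1/(122844 + 495794) - 952*415 = 1/618638 - 1*395080 = 1/618638 - 395080 = -244411501039/618638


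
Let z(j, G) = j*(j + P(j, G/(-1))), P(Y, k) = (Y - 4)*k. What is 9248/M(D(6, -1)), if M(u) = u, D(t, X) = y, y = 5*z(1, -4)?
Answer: -9248/55 ≈ -168.15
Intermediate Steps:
P(Y, k) = k*(-4 + Y) (P(Y, k) = (-4 + Y)*k = k*(-4 + Y))
z(j, G) = j*(j - G*(-4 + j)) (z(j, G) = j*(j + (G/(-1))*(-4 + j)) = j*(j + (G*(-1))*(-4 + j)) = j*(j + (-G)*(-4 + j)) = j*(j - G*(-4 + j)))
y = -55 (y = 5*(1*(1 - 1*(-4)*(-4 + 1))) = 5*(1*(1 - 1*(-4)*(-3))) = 5*(1*(1 - 12)) = 5*(1*(-11)) = 5*(-11) = -55)
D(t, X) = -55
9248/M(D(6, -1)) = 9248/(-55) = 9248*(-1/55) = -9248/55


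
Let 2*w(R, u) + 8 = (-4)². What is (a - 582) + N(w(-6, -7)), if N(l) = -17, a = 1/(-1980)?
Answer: -1186021/1980 ≈ -599.00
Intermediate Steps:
w(R, u) = 4 (w(R, u) = -4 + (½)*(-4)² = -4 + (½)*16 = -4 + 8 = 4)
a = -1/1980 ≈ -0.00050505
(a - 582) + N(w(-6, -7)) = (-1/1980 - 582) - 17 = -1152361/1980 - 17 = -1186021/1980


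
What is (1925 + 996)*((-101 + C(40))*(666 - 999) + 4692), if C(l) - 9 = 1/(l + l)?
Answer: 8254474347/80 ≈ 1.0318e+8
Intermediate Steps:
C(l) = 9 + 1/(2*l) (C(l) = 9 + 1/(l + l) = 9 + 1/(2*l))
(1925 + 996)*((-101 + C(40))*(666 - 999) + 4692) = (1925 + 996)*((-101 + (9 + (½)/40))*(666 - 999) + 4692) = 2921*((-101 + (9 + (½)*(1/40)))*(-333) + 4692) = 2921*((-101 + (9 + 1/80))*(-333) + 4692) = 2921*((-101 + 721/80)*(-333) + 4692) = 2921*(-7359/80*(-333) + 4692) = 2921*(2450547/80 + 4692) = 2921*(2825907/80) = 8254474347/80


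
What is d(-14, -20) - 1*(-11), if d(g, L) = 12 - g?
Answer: 37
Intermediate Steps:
d(-14, -20) - 1*(-11) = (12 - 1*(-14)) - 1*(-11) = (12 + 14) + 11 = 26 + 11 = 37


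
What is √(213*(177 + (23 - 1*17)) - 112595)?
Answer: 4*I*√4601 ≈ 271.32*I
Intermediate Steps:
√(213*(177 + (23 - 1*17)) - 112595) = √(213*(177 + (23 - 17)) - 112595) = √(213*(177 + 6) - 112595) = √(213*183 - 112595) = √(38979 - 112595) = √(-73616) = 4*I*√4601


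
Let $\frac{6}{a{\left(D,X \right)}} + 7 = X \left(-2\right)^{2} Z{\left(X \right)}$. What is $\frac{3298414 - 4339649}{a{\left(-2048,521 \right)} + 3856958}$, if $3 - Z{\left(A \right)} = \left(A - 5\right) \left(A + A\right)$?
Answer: $- \frac{1166706111340705}{4321729935878468} \approx -0.26996$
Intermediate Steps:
$Z{\left(A \right)} = 3 - 2 A \left(-5 + A\right)$ ($Z{\left(A \right)} = 3 - \left(A - 5\right) \left(A + A\right) = 3 - \left(-5 + A\right) 2 A = 3 - 2 A \left(-5 + A\right)$)
$a{\left(D,X \right)} = \frac{6}{-7 + 4 X \left(3 - 2 X^{2} + 10 X\right)}$ ($a{\left(D,X \right)} = \frac{6}{-7 + X \left(-2\right)^{2} \left(3 - 2 X^{2} + 10 X\right)} = \frac{6}{-7 + X 4 \left(3 - 2 X^{2} + 10 X\right)} = \frac{6}{-7 + 4 X \left(3 - 2 X^{2} + 10 X\right)}$)
$\frac{3298414 - 4339649}{a{\left(-2048,521 \right)} + 3856958} = \frac{3298414 - 4339649}{\frac{6}{-7 + 4 \cdot 521 \left(3 - 2 \cdot 521^{2} + 10 \cdot 521\right)} + 3856958} = - \frac{1041235}{\frac{6}{-7 + 4 \cdot 521 \left(3 - 542882 + 5210\right)} + 3856958} = - \frac{1041235}{\frac{6}{-7 + 4 \cdot 521 \left(-537669\right)} + 3856958} = - \frac{1041235}{\frac{6}{-7 - 1120502196} + 3856958} = - \frac{1041235}{\frac{6}{-1120502203} + 3856958} = - \frac{1041235}{6 \left(- \frac{1}{1120502203}\right) + 3856958} = - \frac{1041235}{- \frac{6}{1120502203} + 3856958} = - \frac{1041235}{\frac{4321729935878468}{1120502203}} = \left(-1041235\right) \frac{1120502203}{4321729935878468} = - \frac{1166706111340705}{4321729935878468}$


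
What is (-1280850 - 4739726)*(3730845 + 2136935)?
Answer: -35327415441280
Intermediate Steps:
(-1280850 - 4739726)*(3730845 + 2136935) = -6020576*5867780 = -35327415441280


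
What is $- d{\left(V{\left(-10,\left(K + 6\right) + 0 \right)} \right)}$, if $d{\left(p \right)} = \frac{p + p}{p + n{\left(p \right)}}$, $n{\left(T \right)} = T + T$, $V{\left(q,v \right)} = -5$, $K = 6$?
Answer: $- \frac{2}{3} \approx -0.66667$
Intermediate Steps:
$n{\left(T \right)} = 2 T$
$d{\left(p \right)} = \frac{2}{3}$ ($d{\left(p \right)} = \frac{p + p}{p + 2 p} = \frac{2 p}{3 p} = 2 p \frac{1}{3 p} = \frac{2}{3}$)
$- d{\left(V{\left(-10,\left(K + 6\right) + 0 \right)} \right)} = \left(-1\right) \frac{2}{3} = - \frac{2}{3}$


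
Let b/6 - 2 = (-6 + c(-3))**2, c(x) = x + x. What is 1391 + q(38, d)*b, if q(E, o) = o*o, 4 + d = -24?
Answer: 688175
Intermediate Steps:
d = -28 (d = -4 - 24 = -28)
c(x) = 2*x
q(E, o) = o**2
b = 876 (b = 12 + 6*(-6 + 2*(-3))**2 = 12 + 6*(-6 - 6)**2 = 12 + 6*(-12)**2 = 12 + 6*144 = 12 + 864 = 876)
1391 + q(38, d)*b = 1391 + (-28)**2*876 = 1391 + 784*876 = 1391 + 686784 = 688175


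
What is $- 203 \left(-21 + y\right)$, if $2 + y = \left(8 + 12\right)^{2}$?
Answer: $-76531$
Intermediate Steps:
$y = 398$ ($y = -2 + \left(8 + 12\right)^{2} = -2 + 20^{2} = -2 + 400 = 398$)
$- 203 \left(-21 + y\right) = - 203 \left(-21 + 398\right) = \left(-203\right) 377 = -76531$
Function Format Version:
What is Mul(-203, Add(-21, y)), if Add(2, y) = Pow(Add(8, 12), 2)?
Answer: -76531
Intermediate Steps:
y = 398 (y = Add(-2, Pow(Add(8, 12), 2)) = Add(-2, Pow(20, 2)) = Add(-2, 400) = 398)
Mul(-203, Add(-21, y)) = Mul(-203, Add(-21, 398)) = Mul(-203, 377) = -76531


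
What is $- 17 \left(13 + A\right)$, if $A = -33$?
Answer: $340$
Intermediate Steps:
$- 17 \left(13 + A\right) = - 17 \left(13 - 33\right) = \left(-17\right) \left(-20\right) = 340$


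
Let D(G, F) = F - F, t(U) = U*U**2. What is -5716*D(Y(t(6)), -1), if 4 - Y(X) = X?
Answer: 0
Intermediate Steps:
t(U) = U**3
Y(X) = 4 - X
D(G, F) = 0
-5716*D(Y(t(6)), -1) = -5716*0 = 0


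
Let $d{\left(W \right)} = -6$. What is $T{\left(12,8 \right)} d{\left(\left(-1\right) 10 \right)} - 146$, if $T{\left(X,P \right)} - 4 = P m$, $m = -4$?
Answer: $22$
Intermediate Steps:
$T{\left(X,P \right)} = 4 - 4 P$ ($T{\left(X,P \right)} = 4 + P \left(-4\right) = 4 - 4 P$)
$T{\left(12,8 \right)} d{\left(\left(-1\right) 10 \right)} - 146 = \left(4 - 32\right) \left(-6\right) - 146 = \left(-28\right) \left(-6\right) - 146 = 168 - 146 = 22$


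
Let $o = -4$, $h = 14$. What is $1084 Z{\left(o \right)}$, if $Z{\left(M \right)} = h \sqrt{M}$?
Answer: $30352 i \approx 30352.0 i$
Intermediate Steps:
$Z{\left(M \right)} = 14 \sqrt{M}$
$1084 Z{\left(o \right)} = 1084 \cdot 14 \sqrt{-4} = 1084 \cdot 14 \cdot 2 i = 1084 \cdot 28 i = 30352 i$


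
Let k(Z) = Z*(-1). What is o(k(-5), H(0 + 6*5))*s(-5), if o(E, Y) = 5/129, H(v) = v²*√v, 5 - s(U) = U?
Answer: 50/129 ≈ 0.38760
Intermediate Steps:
s(U) = 5 - U
k(Z) = -Z
H(v) = v^(5/2)
o(E, Y) = 5/129 (o(E, Y) = 5*(1/129) = 5/129)
o(k(-5), H(0 + 6*5))*s(-5) = 5*(5 - 1*(-5))/129 = 5*(5 + 5)/129 = (5/129)*10 = 50/129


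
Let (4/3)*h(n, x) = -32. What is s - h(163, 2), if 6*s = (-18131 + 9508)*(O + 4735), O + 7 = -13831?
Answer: 78495313/6 ≈ 1.3083e+7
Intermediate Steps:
O = -13838 (O = -7 - 13831 = -13838)
h(n, x) = -24 (h(n, x) = (¾)*(-32) = -24)
s = 78495169/6 (s = ((-18131 + 9508)*(-13838 + 4735))/6 = (-8623*(-9103))/6 = (⅙)*78495169 = 78495169/6 ≈ 1.3083e+7)
s - h(163, 2) = 78495169/6 - 1*(-24) = 78495169/6 + 24 = 78495313/6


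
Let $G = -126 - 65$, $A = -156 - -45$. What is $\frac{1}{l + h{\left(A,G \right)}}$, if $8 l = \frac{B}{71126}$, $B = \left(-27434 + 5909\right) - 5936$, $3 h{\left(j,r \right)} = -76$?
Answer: $- \frac{1707024}{43326991} \approx -0.039399$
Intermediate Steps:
$A = -111$ ($A = -156 + 45 = -111$)
$G = -191$ ($G = -126 - 65 = -191$)
$h{\left(j,r \right)} = - \frac{76}{3}$ ($h{\left(j,r \right)} = \frac{1}{3} \left(-76\right) = - \frac{76}{3}$)
$B = -27461$ ($B = -21525 - 5936 = -27461$)
$l = - \frac{27461}{569008}$ ($l = \frac{\left(-27461\right) \frac{1}{71126}}{8} = \frac{1}{8} \left(- \frac{27461}{71126}\right) = - \frac{27461}{569008} \approx -0.048261$)
$\frac{1}{l + h{\left(A,G \right)}} = \frac{1}{- \frac{27461}{569008} - \frac{76}{3}} = \frac{1}{- \frac{43326991}{1707024}} = - \frac{1707024}{43326991}$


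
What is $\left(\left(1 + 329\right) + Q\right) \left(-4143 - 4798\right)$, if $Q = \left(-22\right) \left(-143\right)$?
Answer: $-31078916$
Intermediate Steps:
$Q = 3146$
$\left(\left(1 + 329\right) + Q\right) \left(-4143 - 4798\right) = \left(\left(1 + 329\right) + 3146\right) \left(-4143 - 4798\right) = \left(330 + 3146\right) \left(-8941\right) = 3476 \left(-8941\right) = -31078916$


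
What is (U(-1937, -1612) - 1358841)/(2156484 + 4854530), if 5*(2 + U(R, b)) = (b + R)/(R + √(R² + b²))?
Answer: -104467890517/539006756320 - 273*√37577/539006756320 ≈ -0.19382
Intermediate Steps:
U(R, b) = -2 + (R + b)/(5*(R + √(R² + b²))) (U(R, b) = -2 + ((b + R)/(R + √(R² + b²)))/5 = -2 + ((R + b)/(R + √(R² + b²)))/5 = -2 + (R + b)/(5*(R + √(R² + b²))))
(U(-1937, -1612) - 1358841)/(2156484 + 4854530) = ((-1612 - 10*√((-1937)² + (-1612)²) - 9*(-1937))/(5*(-1937 + √((-1937)² + (-1612)²))) - 1358841)/(2156484 + 4854530) = ((-1612 - 10*√(3751969 + 2598544) + 17433)/(5*(-1937 + √(3751969 + 2598544))) - 1358841)/7011014 = ((-1612 - 130*√37577 + 17433)/(5*(-1937 + √6350513)) - 1358841)*(1/7011014) = ((-1612 - 130*√37577 + 17433)/(5*(-1937 + 13*√37577)) - 1358841)*(1/7011014) = ((15821 - 130*√37577)/(5*(-1937 + 13*√37577)) - 1358841)*(1/7011014) = (-1358841 + (15821 - 130*√37577)/(5*(-1937 + 13*√37577)))*(1/7011014) = -1358841/7011014 + (15821 - 130*√37577)/(35055070*(-1937 + 13*√37577))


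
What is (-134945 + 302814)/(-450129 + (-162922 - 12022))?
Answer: -167869/625073 ≈ -0.26856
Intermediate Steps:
(-134945 + 302814)/(-450129 + (-162922 - 12022)) = 167869/(-450129 - 174944) = 167869/(-625073) = 167869*(-1/625073) = -167869/625073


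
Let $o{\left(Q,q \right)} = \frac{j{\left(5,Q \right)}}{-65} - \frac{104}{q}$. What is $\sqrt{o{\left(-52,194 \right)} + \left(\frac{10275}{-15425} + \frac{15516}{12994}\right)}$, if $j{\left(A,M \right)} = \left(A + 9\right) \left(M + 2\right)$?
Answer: $\frac{\sqrt{274968765780589730395}}{5054906389} \approx 3.2804$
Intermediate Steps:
$j{\left(A,M \right)} = \left(2 + M\right) \left(9 + A\right)$ ($j{\left(A,M \right)} = \left(9 + A\right) \left(2 + M\right) = \left(2 + M\right) \left(9 + A\right)$)
$o{\left(Q,q \right)} = - \frac{28}{65} - \frac{104}{q} - \frac{14 Q}{65}$ ($o{\left(Q,q \right)} = \frac{18 + 2 \cdot 5 + 9 Q + 5 Q}{-65} - \frac{104}{q} = \left(18 + 10 + 9 Q + 5 Q\right) \left(- \frac{1}{65}\right) - \frac{104}{q} = \left(28 + 14 Q\right) \left(- \frac{1}{65}\right) - \frac{104}{q} = \left(- \frac{28}{65} - \frac{14 Q}{65}\right) - \frac{104}{q} = - \frac{28}{65} - \frac{104}{q} - \frac{14 Q}{65}$)
$\sqrt{o{\left(-52,194 \right)} + \left(\frac{10275}{-15425} + \frac{15516}{12994}\right)} = \sqrt{\frac{2 \left(-3380 + 7 \cdot 194 \left(-2 - -52\right)\right)}{65 \cdot 194} + \left(\frac{10275}{-15425} + \frac{15516}{12994}\right)} = \sqrt{\frac{2}{65} \cdot \frac{1}{194} \left(-3380 + 7 \cdot 194 \left(-2 + 52\right)\right) + \left(10275 \left(- \frac{1}{15425}\right) + 15516 \cdot \frac{1}{12994}\right)} = \sqrt{\frac{2}{65} \cdot \frac{1}{194} \left(-3380 + 7 \cdot 194 \cdot 50\right) + \left(- \frac{411}{617} + \frac{7758}{6497}\right)} = \sqrt{\frac{2}{65} \cdot \frac{1}{194} \left(-3380 + 67900\right) + \frac{2116419}{4008649}} = \sqrt{\frac{2}{65} \cdot \frac{1}{194} \cdot 64520 + \frac{2116419}{4008649}} = \sqrt{\frac{12904}{1261} + \frac{2116419}{4008649}} = \sqrt{\frac{54396411055}{5054906389}} = \frac{\sqrt{274968765780589730395}}{5054906389}$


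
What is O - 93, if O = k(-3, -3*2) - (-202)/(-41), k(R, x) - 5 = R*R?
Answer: -3441/41 ≈ -83.927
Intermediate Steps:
k(R, x) = 5 + R² (k(R, x) = 5 + R*R = 5 + R²)
O = 372/41 (O = (5 + (-3)²) - (-202)/(-41) = (5 + 9) - (-202)*(-1)/41 = 14 - 1*202/41 = 14 - 202/41 = 372/41 ≈ 9.0732)
O - 93 = 372/41 - 93 = -3441/41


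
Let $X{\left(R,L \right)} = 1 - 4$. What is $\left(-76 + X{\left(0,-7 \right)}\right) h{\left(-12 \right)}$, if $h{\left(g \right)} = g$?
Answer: $948$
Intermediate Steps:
$X{\left(R,L \right)} = -3$ ($X{\left(R,L \right)} = 1 - 4 = -3$)
$\left(-76 + X{\left(0,-7 \right)}\right) h{\left(-12 \right)} = \left(-76 - 3\right) \left(-12\right) = \left(-79\right) \left(-12\right) = 948$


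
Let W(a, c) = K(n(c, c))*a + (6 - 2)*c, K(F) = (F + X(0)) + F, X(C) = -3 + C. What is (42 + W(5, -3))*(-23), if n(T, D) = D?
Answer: 345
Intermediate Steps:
K(F) = -3 + 2*F (K(F) = (F + (-3 + 0)) + F = (F - 3) + F = (-3 + F) + F = -3 + 2*F)
W(a, c) = 4*c + a*(-3 + 2*c) (W(a, c) = (-3 + 2*c)*a + (6 - 2)*c = a*(-3 + 2*c) + 4*c = 4*c + a*(-3 + 2*c))
(42 + W(5, -3))*(-23) = (42 + (4*(-3) + 5*(-3 + 2*(-3))))*(-23) = (42 + (-12 + 5*(-3 - 6)))*(-23) = (42 + (-12 + 5*(-9)))*(-23) = (42 + (-12 - 45))*(-23) = (42 - 57)*(-23) = -15*(-23) = 345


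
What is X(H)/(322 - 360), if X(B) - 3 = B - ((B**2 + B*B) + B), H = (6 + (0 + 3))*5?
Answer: 213/2 ≈ 106.50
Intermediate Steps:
H = 45 (H = (6 + 3)*5 = 9*5 = 45)
X(B) = 3 - 2*B**2 (X(B) = 3 + (B - ((B**2 + B*B) + B)) = 3 + (B - ((B**2 + B**2) + B)) = 3 + (B - (2*B**2 + B)) = 3 + (B - (B + 2*B**2)) = 3 + (B + (-B - 2*B**2)) = 3 - 2*B**2)
X(H)/(322 - 360) = (3 - 2*45**2)/(322 - 360) = (3 - 2*2025)/(-38) = -(3 - 4050)/38 = -1/38*(-4047) = 213/2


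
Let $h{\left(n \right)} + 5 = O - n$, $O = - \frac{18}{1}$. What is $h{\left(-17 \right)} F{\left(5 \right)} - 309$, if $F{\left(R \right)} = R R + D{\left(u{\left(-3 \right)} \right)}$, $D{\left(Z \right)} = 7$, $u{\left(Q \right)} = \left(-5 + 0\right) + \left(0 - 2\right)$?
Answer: $-501$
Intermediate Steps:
$O = -18$ ($O = \left(-18\right) 1 = -18$)
$u{\left(Q \right)} = -7$ ($u{\left(Q \right)} = -5 - 2 = -7$)
$F{\left(R \right)} = 7 + R^{2}$ ($F{\left(R \right)} = R R + 7 = R^{2} + 7 = 7 + R^{2}$)
$h{\left(n \right)} = -23 - n$ ($h{\left(n \right)} = -5 - \left(18 + n\right) = -23 - n$)
$h{\left(-17 \right)} F{\left(5 \right)} - 309 = \left(-23 - -17\right) \left(7 + 5^{2}\right) - 309 = \left(-23 + 17\right) \left(7 + 25\right) - 309 = \left(-6\right) 32 - 309 = -192 - 309 = -501$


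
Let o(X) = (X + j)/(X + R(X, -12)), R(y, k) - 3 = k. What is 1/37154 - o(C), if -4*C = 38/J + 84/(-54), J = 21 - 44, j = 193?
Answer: 1490508715/63050338 ≈ 23.640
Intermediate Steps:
J = -23
R(y, k) = 3 + k
C = 166/207 (C = -(38/(-23) + 84/(-54))/4 = -(38*(-1/23) + 84*(-1/54))/4 = -(-38/23 - 14/9)/4 = -¼*(-664/207) = 166/207 ≈ 0.80193)
o(X) = (193 + X)/(-9 + X) (o(X) = (X + 193)/(X + (3 - 12)) = (193 + X)/(X - 9) = (193 + X)/(-9 + X))
1/37154 - o(C) = 1/37154 - (193 + 166/207)/(-9 + 166/207) = 1/37154 - 40117/((-1697/207)*207) = 1/37154 - (-207)*40117/(1697*207) = 1/37154 - 1*(-40117/1697) = 1/37154 + 40117/1697 = 1490508715/63050338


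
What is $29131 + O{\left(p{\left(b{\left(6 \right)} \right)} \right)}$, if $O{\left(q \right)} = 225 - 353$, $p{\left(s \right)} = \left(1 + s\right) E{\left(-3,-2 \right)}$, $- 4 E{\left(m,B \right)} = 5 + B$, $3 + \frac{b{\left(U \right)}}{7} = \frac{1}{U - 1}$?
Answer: $29003$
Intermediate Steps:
$b{\left(U \right)} = -21 + \frac{7}{-1 + U}$ ($b{\left(U \right)} = -21 + \frac{7}{U - 1} = -21 + \frac{7}{-1 + U}$)
$E{\left(m,B \right)} = - \frac{5}{4} - \frac{B}{4}$ ($E{\left(m,B \right)} = - \frac{5 + B}{4} = - \frac{5}{4} - \frac{B}{4}$)
$p{\left(s \right)} = - \frac{3}{4} - \frac{3 s}{4}$ ($p{\left(s \right)} = \left(1 + s\right) \left(- \frac{5}{4} - - \frac{1}{2}\right) = \left(1 + s\right) \left(- \frac{5}{4} + \frac{1}{2}\right) = \left(1 + s\right) \left(- \frac{3}{4}\right) = - \frac{3}{4} - \frac{3 s}{4}$)
$O{\left(q \right)} = -128$
$29131 + O{\left(p{\left(b{\left(6 \right)} \right)} \right)} = 29131 - 128 = 29003$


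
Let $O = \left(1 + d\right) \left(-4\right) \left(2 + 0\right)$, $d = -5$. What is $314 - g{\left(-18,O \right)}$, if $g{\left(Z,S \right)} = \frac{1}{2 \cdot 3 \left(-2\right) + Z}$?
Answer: $\frac{9421}{30} \approx 314.03$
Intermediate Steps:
$O = 32$ ($O = \left(1 - 5\right) \left(-4\right) \left(2 + 0\right) = \left(-4\right) \left(-4\right) 2 = 16 \cdot 2 = 32$)
$g{\left(Z,S \right)} = \frac{1}{-12 + Z}$ ($g{\left(Z,S \right)} = \frac{1}{6 \left(-2\right) + Z} = \frac{1}{-12 + Z}$)
$314 - g{\left(-18,O \right)} = 314 - \frac{1}{-12 - 18} = 314 - \frac{1}{-30} = 314 - - \frac{1}{30} = 314 + \frac{1}{30} = \frac{9421}{30}$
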